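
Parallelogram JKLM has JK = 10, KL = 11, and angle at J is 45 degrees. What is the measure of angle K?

Consecutive angles are supplementary: angle K = 180 - 45 = 135 degrees.

135 degrees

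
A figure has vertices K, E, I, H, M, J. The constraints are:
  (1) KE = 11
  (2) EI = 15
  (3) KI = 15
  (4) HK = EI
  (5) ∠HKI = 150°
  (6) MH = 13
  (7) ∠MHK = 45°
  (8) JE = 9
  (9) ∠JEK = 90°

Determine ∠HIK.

From the given relations: HK = EI = 15.
Step 1: By the law of cosines on triangle IKH: IH² = 15² + 15² − 2·15·15·cos(150°) = 839.71, so IH ≈ 28.98.
Step 2: By the inverse law of cosines on triangle HIK: cos(∠HIK) = (28.98² + 15² − 15²) / (2·28.98·15) = 839.71/869.33 = 0.9659, so ∠HIK = 15°.

Therefore, the measure of angle ∠HIK = 15°.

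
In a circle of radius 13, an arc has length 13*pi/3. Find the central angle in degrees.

θ = 360 × 13*pi/3 / (2π × 13) = 60° (rearranging arc length formula).

60°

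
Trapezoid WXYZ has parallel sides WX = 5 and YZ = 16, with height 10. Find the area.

A trapezoid's area equals the midsegment times the height.
The midsegment is (5 + 16) / 2 = 21/2.
Area = 21/2 * 10 = 105.

105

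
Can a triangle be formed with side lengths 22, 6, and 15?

Check the triangle inequality: 6 + 15 = 21 ≤ 22.
Since the sum of two sides does not exceed the third, no triangle can be formed.

No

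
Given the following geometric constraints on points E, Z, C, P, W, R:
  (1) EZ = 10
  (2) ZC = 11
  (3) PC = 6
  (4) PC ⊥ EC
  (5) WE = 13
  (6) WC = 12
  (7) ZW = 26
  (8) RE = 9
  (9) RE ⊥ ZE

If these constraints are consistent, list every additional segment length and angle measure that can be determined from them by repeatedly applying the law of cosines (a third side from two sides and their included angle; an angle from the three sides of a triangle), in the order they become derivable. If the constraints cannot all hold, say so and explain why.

These constraints are not satisfiable: by the triangle inequality in triangle EZW, (1) EZ = 10 and (5) WE = 13 force ZW ≤ 10 + 13 = 23, but (7) says ZW = 26. No planar figure meets all of them, so nothing further can be derived.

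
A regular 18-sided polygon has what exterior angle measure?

Each exterior angle of a regular n-gon is 360 / n.
For n = 18: 360 / 18 = 20 degrees.

20 degrees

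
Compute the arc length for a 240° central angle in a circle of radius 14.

Arc length = 2πr × θ/360
= 2π × 14 × 2/3
= 56*pi/3

56*pi/3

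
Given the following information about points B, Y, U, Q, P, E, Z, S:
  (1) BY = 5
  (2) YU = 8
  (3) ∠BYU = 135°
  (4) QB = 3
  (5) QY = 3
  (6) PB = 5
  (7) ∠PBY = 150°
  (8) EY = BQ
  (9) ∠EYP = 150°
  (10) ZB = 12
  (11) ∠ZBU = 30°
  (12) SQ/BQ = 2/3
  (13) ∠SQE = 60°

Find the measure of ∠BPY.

Step 1: By the law of cosines on triangle PBY: PY² = 5² + 5² − 2·5·5·cos(150°) = 93.3, so PY ≈ 9.66.
Step 2: By the inverse law of cosines on triangle BPY: cos(∠BPY) = (5² + 9.66² − 5²) / (2·5·9.66) = 93.3/96.59 = 0.9659, so ∠BPY = 15°.

Therefore, the measure of angle ∠BPY = 15°.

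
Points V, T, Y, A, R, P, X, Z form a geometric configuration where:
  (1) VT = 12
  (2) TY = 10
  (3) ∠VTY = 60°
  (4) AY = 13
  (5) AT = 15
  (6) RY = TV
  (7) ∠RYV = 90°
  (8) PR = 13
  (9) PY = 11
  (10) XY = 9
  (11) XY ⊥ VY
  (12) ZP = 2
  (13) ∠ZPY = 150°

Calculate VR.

From the given relations: RY = TV = 12.
Step 1: By the law of cosines on triangle VTY: VY² = 12² + 10² − 2·12·10·cos(60°) = 124, so VY = 2·√31.
Step 2: By the law of cosines on triangle VYR: VR² = (2·√31)² + 12² − 2·2·√31·12·cos(90°) = 268, so VR = 2·√67.

Therefore, the length of VR = 2·√67.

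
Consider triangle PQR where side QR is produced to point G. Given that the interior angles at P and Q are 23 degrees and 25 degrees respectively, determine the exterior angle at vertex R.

The interior angle at R is 180 - 23 - 25 = 132 degrees.
The exterior angle and interior angle at R are supplementary:
Exterior angle = 180 - 132 = 48 degrees.

48 degrees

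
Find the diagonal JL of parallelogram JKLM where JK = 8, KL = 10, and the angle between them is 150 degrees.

The diagonal of a parallelogram can be found by treating two adjacent sides and the diagonal as a triangle.
Applying the law of cosines with sides 8, 10 and included angle 150°:
d^2 = 64 + 100 - 160*cos(150°) = 80*sqrt(3) + 164
d = 2*sqrt(20*sqrt(3) + 41)

2*sqrt(20*sqrt(3) + 41)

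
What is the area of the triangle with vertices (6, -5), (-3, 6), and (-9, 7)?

Shoelace: Area = (1/2)|6(6-7) + -3(7--5) + -9(-5-6)| = (1/2)(57) = 57/2

57/2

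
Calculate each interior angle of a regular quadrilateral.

Each interior angle of a regular n-gon is (n - 2) * 180 / n.
For n = 4: (4 - 2) * 180 / 4 = 360/4 = 90 degrees.

90 degrees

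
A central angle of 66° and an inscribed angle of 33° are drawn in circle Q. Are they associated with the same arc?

By the inscribed angle theorem, if both angles subtend the same arc, the inscribed angle must be half the central angle.
Half of 66° = 33°, which equals the given inscribed angle of 33°.
Therefore, yes, they correspond to the same arc.

Yes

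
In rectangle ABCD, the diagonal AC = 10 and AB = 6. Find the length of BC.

b = sqrt(d^2 - a^2) = sqrt(100 - 36) = sqrt(64) = 8

8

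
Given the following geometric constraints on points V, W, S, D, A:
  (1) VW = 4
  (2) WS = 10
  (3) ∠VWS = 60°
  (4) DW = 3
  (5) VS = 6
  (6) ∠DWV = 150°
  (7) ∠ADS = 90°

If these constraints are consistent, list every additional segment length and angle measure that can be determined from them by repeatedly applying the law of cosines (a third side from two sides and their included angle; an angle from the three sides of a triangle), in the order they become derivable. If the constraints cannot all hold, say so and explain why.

These constraints are not satisfiable: (1), (2) and (3) already determine VS: by the law of cosines VS² = 4² + 10² − 2·4·10·cos(60°) = 76, so VS = 2·√19, which contradicts (5) VS = 6. No planar figure meets all of them, so nothing further can be derived.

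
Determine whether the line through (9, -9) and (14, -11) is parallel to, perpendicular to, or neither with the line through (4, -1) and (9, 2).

Slope of line 1: m1 = (-11 - -9)/(14 - 9) = -2/5 = -2/5
Slope of line 2: m2 = (2 - -1)/(9 - 4) = 3/5 = 3/5
For parallel lines we need equal slopes: -2/5 != 3/5.
For perpendicular lines we need m1*m2 = -1: (-2/5)(3/5) = -6/25 != -1.
Since neither condition holds, the lines are neither parallel nor perpendicular.

Neither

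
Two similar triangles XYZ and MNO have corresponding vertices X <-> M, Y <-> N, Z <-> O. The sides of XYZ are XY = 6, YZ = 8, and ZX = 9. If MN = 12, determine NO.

Similar triangles have proportional sides. Setting up the proportion:
MN / XY = NO / YZ
12 / 6 = NO / 8
NO = 8 * 12 / 6 = 16.

16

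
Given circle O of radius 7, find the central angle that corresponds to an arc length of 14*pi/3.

The full circumference is 2πr = 14*pi.
The arc is 14*pi/3 / 14*pi = 1/3 of the full circle.
So the central angle = 1/3 × 360° = 120°.

120°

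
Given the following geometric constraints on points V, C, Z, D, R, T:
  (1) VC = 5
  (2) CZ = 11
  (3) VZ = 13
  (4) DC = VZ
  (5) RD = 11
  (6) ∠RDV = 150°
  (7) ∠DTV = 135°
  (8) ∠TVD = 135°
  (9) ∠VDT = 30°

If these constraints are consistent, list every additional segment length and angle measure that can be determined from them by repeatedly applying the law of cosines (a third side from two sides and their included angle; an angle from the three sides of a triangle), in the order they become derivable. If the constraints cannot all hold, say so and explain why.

These constraints are not satisfiable: (7), (8) and (9) are the three interior angles of triangle DTV, which must sum to 180°, but 135° + 135° + 30° = 300°. No planar figure meets all of them, so nothing further can be derived.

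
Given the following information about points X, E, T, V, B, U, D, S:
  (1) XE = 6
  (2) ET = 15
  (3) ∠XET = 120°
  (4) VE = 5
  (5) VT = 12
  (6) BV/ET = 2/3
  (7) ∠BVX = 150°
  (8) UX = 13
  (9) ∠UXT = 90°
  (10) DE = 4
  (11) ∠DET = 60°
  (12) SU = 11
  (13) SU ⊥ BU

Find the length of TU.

Step 1: By the law of cosines on triangle XET: XT² = 6² + 15² − 2·6·15·cos(120°) = 351, so XT = 3·√39.
Step 2: By the law of cosines on triangle TXU: TU² = (3·√39)² + 13² − 2·3·√39·13·cos(90°) = 520, so TU = 2·√130.

Therefore, the length of TU = 2·√130.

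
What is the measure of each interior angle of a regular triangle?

Each interior angle of a regular n-gon is (n - 2) * 180 / n.
For n = 3: (3 - 2) * 180 / 3 = 180/3 = 60 degrees.

60 degrees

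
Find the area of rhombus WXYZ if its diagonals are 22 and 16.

Area of a rhombus = (d1 * d2) / 2
Area = (22 * 16) / 2
Area = 352 / 2
Area = 176

176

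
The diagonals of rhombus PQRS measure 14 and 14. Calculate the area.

The diagonals of a rhombus divide it into four right triangles.
Each triangle has legs 14/ 2 = 7 and 14/2 = 7, so each has area (1/2)*7*7 = 49/2.
Four such triangles give total area = (d1 * d2) / 2 = 98.

98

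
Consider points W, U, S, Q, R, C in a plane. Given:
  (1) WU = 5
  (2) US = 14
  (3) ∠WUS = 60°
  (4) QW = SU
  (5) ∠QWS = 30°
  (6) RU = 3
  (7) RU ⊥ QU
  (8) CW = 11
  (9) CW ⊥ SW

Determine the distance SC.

Step 1: By the law of cosines on triangle SUW: SW² = 14² + 5² − 2·14·5·cos(60°) = 151, so SW = √151.
Step 2: By the law of cosines on triangle SWC: SC² = √151² + 11² − 2·√151·11·cos(90°) = 272, so SC = 4·√17.

Therefore, the length of SC = 4·√17.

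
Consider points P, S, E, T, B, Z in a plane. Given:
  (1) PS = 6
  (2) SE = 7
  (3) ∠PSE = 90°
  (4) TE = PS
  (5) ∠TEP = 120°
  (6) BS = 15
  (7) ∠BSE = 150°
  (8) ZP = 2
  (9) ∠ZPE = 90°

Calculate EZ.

Step 1: By the law of cosines on triangle ESP: EP² = 7² + 6² − 2·7·6·cos(90°) = 85, so EP = √85.
Step 2: By the law of cosines on triangle EPZ: EZ² = √85² + 2² − 2·√85·2·cos(90°) = 89, so EZ = √89.

Therefore, the length of EZ = √89.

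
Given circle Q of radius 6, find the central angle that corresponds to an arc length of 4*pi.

Arc length L = 2πr × θ/360, so θ = 360L / (2πr).
θ = 360 × 4*pi / (2π × 6)
θ = 120°
θ = 120°

120°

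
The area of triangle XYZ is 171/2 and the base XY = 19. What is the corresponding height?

Rearranging the area formula Area = (1/2) * base * height:
height = 2 * Area / base = 2 * 171/2 / 19 = 9.

9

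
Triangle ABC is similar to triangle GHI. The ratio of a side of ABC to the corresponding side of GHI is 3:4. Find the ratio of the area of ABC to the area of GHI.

Area ratio = (side ratio)^2 = (3/4)^2 = 9:16.

9:16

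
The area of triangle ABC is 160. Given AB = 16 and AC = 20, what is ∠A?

sin(C) = 2 * 160 / (16 * 20) = 1, so C = arcsin(1) = 90°.

90°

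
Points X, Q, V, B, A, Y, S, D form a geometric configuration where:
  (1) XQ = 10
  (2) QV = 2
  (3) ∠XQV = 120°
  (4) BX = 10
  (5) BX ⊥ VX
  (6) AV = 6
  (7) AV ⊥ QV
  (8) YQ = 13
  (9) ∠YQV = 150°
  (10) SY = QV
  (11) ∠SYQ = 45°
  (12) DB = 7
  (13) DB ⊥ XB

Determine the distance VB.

Step 1: By the law of cosines on triangle XQV: XV² = 10² + 2² − 2·10·2·cos(120°) = 124, so XV = 2·√31.
Step 2: By the law of cosines on triangle VXB: VB² = (2·√31)² + 10² − 2·2·√31·10·cos(90°) = 224, so VB = 4·√14.

Therefore, the length of VB = 4·√14.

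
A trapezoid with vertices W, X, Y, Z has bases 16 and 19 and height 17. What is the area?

Area of a trapezoid = (base1 + base2) * height / 2
Area = (16 + 19) * 17 / 2
Area = 35 * 17 / 2
Area = 595 / 2
Area = 595/2

595/2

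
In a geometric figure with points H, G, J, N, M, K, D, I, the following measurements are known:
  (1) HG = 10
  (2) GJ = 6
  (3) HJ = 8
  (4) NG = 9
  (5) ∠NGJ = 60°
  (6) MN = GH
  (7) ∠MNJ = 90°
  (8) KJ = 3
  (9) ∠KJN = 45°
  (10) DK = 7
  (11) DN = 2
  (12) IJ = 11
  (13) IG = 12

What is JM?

From the given relations: MN = GH = 10.
Step 1: By the law of cosines on triangle JGN: JN² = 6² + 9² − 2·6·9·cos(60°) = 63, so JN = 3·√7.
Step 2: By the law of cosines on triangle JNM: JM² = (3·√7)² + 10² − 2·3·√7·10·cos(90°) = 163, so JM = √163.

Therefore, the length of JM = √163.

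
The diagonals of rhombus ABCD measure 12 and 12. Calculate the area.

Area = (12 * 12) / 2 = 144 / 2 = 72

72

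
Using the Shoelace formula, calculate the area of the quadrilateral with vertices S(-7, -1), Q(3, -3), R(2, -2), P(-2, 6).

Shoelace: sum of cross terms = 76, Area = (1/2)|76| = 38

38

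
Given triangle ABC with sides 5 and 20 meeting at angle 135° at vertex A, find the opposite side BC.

When two sides and the included angle are known, the law of cosines gives the third side.
c^2 = a^2 + b^2 - 2ab cos(C) generalizes the Pythagorean theorem to non-right triangles.
Here: BC^2 = 25 + 400 - 200*(-sqrt(2)/2) = 100*sqrt(2) + 425
BC = 5*sqrt(4*sqrt(2) + 17)

5*sqrt(4*sqrt(2) + 17)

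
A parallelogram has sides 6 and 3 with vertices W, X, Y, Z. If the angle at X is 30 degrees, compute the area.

The area of a parallelogram equals the product of two adjacent sides times the sine of the included angle.
This is because the height equals 3 * sin(30°) = 3/2.
Area = 6 * 3/2 = 9

9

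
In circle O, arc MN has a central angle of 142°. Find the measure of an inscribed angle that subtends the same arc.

An inscribed angle intercepts an arc from a point on the circle, while the central angle intercepts the same arc from the center.
The inscribed angle is always half the central angle: 142° / 2 = 71°.

71°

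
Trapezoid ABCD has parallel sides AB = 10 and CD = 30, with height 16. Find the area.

Area of a trapezoid = (base1 + base2) * height / 2
Area = (10 + 30) * 16 / 2
Area = 40 * 16 / 2
Area = 640 / 2
Area = 320

320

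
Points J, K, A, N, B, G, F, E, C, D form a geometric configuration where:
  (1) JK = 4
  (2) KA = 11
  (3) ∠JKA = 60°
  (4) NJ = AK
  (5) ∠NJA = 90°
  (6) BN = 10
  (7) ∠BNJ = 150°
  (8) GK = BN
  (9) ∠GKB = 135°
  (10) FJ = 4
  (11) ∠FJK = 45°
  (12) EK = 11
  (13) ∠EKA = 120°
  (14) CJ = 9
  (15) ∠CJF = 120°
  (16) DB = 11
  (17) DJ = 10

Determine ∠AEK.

Step 1: By the law of cosines on triangle EKA: EA² = 11² + 11² − 2·11·11·cos(120°) = 363, so EA = 11·√3.
Step 2: By the inverse law of cosines on triangle AEK: cos(∠AEK) = ((11·√3)² + 11² − 11²) / (2·11·√3·11) = 363/419.16 = 0.866, so ∠AEK = 30°.

Therefore, the measure of angle ∠AEK = 30°.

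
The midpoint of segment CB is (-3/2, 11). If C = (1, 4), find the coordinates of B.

Using the midpoint formula: M = ((x1 + x2)/2, (y1 + y2)/2)
We know M = (-3/2, 11) and C = (1, 4)
For x: -3/2 = (1 + x2)/2, so x2 = 2*-3/2 - 1 = -4
For y: 11 = (4 + y2)/2, so y2 = 2*11 - 4 = 18
B = (-4, 18)

(-4, 18)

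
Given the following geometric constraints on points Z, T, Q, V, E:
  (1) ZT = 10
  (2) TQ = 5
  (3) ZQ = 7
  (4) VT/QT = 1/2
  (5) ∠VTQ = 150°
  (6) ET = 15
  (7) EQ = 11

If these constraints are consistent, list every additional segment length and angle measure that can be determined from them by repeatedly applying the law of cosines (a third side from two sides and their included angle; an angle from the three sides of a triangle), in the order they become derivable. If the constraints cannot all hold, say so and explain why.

The constraints are consistent. Derivable facts, in order:
After 1 step:
- QV ≈ 7.27
- ∠EQT = 135.9°
- ∠ETQ = 30.68°
- ∠QET = 13.41°
- ∠QTZ = 40.54°
- ∠QZT = 27.66°
- ∠TQZ = 111.8°
After 2 steps:
- ∠QVT = 20.1°
- ∠TQV = 9.9°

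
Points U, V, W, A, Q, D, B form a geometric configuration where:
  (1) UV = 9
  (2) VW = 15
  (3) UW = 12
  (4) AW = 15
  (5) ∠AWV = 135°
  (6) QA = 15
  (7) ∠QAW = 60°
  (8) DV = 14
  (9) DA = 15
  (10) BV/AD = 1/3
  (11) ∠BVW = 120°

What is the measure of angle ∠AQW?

Step 1: By the law of cosines on triangle QAW: QW² = 15² + 15² − 2·15·15·cos(60°) = 225, so QW = 15.
Step 2: By the inverse law of cosines on triangle AQW: cos(∠AQW) = (15² + 15² − 15²) / (2·15·15) = 225/450 = 0.5, so ∠AQW = 60°.

Therefore, the measure of angle ∠AQW = 60°.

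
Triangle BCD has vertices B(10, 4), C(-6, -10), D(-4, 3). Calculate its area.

The Shoelace formula computes the area from vertex coordinates by summing cross products.
For vertices (10,4), (-6,-10), (-4,3):
Signed sum = 10*-10 - -6*4 + -6*3 - -4*-10 + -4*4 - 10*3
= -76 + -58 + -46 = -180
Area = (1/2)|-180| = 90.

90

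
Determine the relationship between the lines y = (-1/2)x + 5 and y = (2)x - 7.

Slope of line 1: m1 = -1/2
Slope of line 2: m2 = 2
Two lines are perpendicular when the product of their slopes is -1 (negative reciprocals).
m1 * m2 = (-1/2) * (2) = -1, confirming perpendicularity.

Perpendicular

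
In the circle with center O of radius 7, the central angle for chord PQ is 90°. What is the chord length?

Drop a perpendicular from the center to the chord, bisecting both the chord and the central angle.
Each half-chord = r sin(θ/2) = 7 sin(45°).
The full chord = 2 × 7 × sin(45°) = 7*sqrt(2).

7*sqrt(2)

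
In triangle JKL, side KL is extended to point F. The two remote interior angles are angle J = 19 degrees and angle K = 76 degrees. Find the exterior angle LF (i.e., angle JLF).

Exterior angle = 19 + 76 = 95 degrees (exterior angle theorem).

95 degrees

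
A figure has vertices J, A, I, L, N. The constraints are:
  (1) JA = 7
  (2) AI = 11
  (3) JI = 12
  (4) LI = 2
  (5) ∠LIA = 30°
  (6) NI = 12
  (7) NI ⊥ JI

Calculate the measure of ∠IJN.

Step 1: By the law of cosines on triangle JIN: JN² = 12² + 12² − 2·12·12·cos(90°) = 288, so JN = 12·√2.
Step 2: By the inverse law of cosines on triangle IJN: cos(∠IJN) = (12² + (12·√2)² − 12²) / (2·12·12·√2) = 288/407.29 = 0.7071, so ∠IJN = 45°.

Therefore, the measure of angle ∠IJN = 45°.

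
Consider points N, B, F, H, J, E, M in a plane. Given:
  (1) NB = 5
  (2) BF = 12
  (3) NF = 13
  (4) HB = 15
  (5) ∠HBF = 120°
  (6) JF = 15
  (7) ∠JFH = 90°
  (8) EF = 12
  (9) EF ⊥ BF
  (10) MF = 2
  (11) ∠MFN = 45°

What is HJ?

Step 1: By the law of cosines on triangle FBH: FH² = 12² + 15² − 2·12·15·cos(120°) = 549, so FH = 3·√61.
Step 2: By the law of cosines on triangle HFJ: HJ² = (3·√61)² + 15² − 2·3·√61·15·cos(90°) = 774, so HJ = 3·√86.

Therefore, the length of HJ = 3·√86.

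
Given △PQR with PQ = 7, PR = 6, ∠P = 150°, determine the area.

When two sides and the included angle are known, the area formula is (1/2)ab sin(C).
The height from one side to the opposite vertex is 6 sin(150°) = 3.
Area = (1/2) * 7 * 3 = 21/2.

21/2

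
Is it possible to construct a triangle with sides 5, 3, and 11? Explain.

The longest side is 11. The other two sides sum to 3 + 5 = 8.
Since 8 ≤ 11, the two shorter sides cannot reach around to close the triangle.

No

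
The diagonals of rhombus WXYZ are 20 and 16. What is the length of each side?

The diagonals of a rhombus bisect each other at right angles.
Half-diagonals: 20/2 = 10 and 16/2 = 8
side = sqrt(10^2 + 8^2)
side = sqrt(100 + 64)
side = sqrt(164) = 2*sqrt(41)

2*sqrt(41)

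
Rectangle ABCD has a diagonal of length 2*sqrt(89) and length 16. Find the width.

Using the Pythagorean theorem: d^2 = a^2 + b^2
b^2 = d^2 - a^2
b^2 = 356 - 256
b^2 = 100
b = sqrt(100) = 10

10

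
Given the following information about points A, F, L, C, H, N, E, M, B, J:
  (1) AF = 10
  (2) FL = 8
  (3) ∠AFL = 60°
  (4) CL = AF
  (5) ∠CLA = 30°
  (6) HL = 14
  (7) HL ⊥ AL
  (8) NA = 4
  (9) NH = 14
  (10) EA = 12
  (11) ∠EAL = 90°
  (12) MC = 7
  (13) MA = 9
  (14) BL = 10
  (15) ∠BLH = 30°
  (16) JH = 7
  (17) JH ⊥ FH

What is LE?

Step 1: By the law of cosines on triangle LFA: LA² = 8² + 10² − 2·8·10·cos(60°) = 84, so LA = 2·√21.
Step 2: By the law of cosines on triangle LAE: LE² = (2·√21)² + 12² − 2·2·√21·12·cos(90°) = 228, so LE = 2·√57.

Therefore, the length of LE = 2·√57.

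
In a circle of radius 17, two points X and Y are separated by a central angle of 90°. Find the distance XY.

Chord length = 2r sin(θ/2)
= 2 × 17 × sin(90°/2)
= 2 × 17 × sin(45°)
= 17*sqrt(2)

17*sqrt(2)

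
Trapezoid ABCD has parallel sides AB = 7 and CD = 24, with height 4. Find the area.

Area of a trapezoid = (base1 + base2) * height / 2
Area = (7 + 24) * 4 / 2
Area = 31 * 4 / 2
Area = 124 / 2
Area = 62

62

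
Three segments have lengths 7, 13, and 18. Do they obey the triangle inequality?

For three segments to close into a triangle, no single side can be as long as the other two combined.
The longest side is 18, and 7 + 13 = 20 > 18.
A triangle can be formed.

Yes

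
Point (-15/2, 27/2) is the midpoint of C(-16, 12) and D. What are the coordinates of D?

Using the midpoint formula: M = ((x1 + x2)/2, (y1 + y2)/2)
We know M = (-15/2, 27/2) and C = (-16, 12)
For x: -15/2 = (-16 + x2)/2, so x2 = 2*-15/2 - -16 = 1
For y: 27/2 = (12 + y2)/2, so y2 = 2*27/2 - 12 = 15
D = (1, 15)

(1, 15)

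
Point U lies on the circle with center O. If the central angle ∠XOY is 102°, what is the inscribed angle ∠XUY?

An inscribed angle intercepts an arc from a point on the circle, while the central angle intercepts the same arc from the center.
The inscribed angle is always half the central angle: 102° / 2 = 51°.

51°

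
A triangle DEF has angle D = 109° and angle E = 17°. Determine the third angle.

The interior angles sum to 180°: angle F = 180 - 109 - 17 = 54°.
The triangle is obtuse (angles 109°, 17°, 54°).

54 degrees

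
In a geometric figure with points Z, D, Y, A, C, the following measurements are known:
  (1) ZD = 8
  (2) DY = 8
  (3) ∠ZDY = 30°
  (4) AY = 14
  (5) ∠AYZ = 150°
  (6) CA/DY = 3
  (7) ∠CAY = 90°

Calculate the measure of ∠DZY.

Step 1: By the law of cosines on triangle ZDY: ZY² = 8² + 8² − 2·8·8·cos(30°) = 17.15, so ZY ≈ 4.14.
Step 2: By the inverse law of cosines on triangle DZY: cos(∠DZY) = (8² + 4.14² − 8²) / (2·8·4.14) = 17.15/66.26 = 0.2588, so ∠DZY = 75°.

Therefore, the measure of angle ∠DZY = 75°.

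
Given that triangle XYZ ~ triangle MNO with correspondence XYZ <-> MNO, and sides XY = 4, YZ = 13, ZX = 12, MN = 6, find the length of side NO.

k = 6/4 = 3/2. NO = 3/2 * 13 = 39/2.

39/2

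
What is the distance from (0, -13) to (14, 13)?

d = sqrt((14 - 0)^2 + (13 - -13)^2)
d = sqrt(14^2 + 26^2)
d = sqrt(196 + 676)
d = sqrt(872) = 2*sqrt(218)

2*sqrt(218)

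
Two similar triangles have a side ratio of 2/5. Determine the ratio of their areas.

Area ratio = (side ratio)^2 = (2/5)^2 = 4:25.

4:25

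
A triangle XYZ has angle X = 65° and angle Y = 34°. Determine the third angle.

angle Z = 180 - 65 - 34 = 81 degrees.

81 degrees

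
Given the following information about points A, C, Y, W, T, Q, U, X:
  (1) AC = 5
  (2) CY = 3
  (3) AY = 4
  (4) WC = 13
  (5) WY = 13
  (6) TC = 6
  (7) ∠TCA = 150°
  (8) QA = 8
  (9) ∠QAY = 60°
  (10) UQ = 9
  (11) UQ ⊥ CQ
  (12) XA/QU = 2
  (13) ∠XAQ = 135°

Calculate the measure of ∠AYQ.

Step 1: By the law of cosines on triangle YAQ: YQ² = 4² + 8² − 2·4·8·cos(60°) = 48, so YQ = 4·√3.
Step 2: By the inverse law of cosines on triangle AYQ: cos(∠AYQ) = (4² + (4·√3)² − 8²) / (2·4·4·√3) = 0/55.43 = 0, so ∠AYQ = 90°.

Therefore, the measure of angle ∠AYQ = 90°.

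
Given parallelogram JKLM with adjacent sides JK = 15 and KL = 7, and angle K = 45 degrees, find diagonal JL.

Law of cosines: d^2 = 15^2 + 7^2 - 2(15)(7)cos(45°) = 274 - 105*sqrt(2), so d = sqrt(274 - 105*sqrt(2)).

sqrt(274 - 105*sqrt(2))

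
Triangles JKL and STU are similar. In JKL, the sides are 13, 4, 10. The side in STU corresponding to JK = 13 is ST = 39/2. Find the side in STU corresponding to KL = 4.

Similar triangles have proportional sides. Setting up the proportion:
ST / JK = TU / KL
39/2 / 13 = TU / 4
TU = 4 * 39/2 / 13 = 6.

6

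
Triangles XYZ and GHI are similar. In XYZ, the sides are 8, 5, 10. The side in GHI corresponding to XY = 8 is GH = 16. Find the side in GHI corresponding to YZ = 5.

k = 16/8 = 2. HI = 2 * 5 = 10.

10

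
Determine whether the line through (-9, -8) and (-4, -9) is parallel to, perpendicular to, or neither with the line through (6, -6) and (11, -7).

Slope of line 1: m1 = (-9 - -8)/(-4 - -9) = -1/5 = -1/5
Slope of line 2: m2 = (-7 - -6)/(11 - 6) = -1/5 = -1/5
Since m1 = m2 = -1/5, the lines are parallel.

Parallel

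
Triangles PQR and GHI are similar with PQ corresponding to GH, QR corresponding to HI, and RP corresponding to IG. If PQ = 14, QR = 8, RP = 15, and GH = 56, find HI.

k = 56/14 = 4. HI = 4 * 8 = 32.

32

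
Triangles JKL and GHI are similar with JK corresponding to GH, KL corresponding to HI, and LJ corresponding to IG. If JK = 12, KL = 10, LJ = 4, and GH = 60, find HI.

Since the triangles are similar, the ratio of corresponding sides is constant.
Scale factor k = GH / JK = 60 / 12 = 5
HI = k * KL = 5 * 10 = 50

50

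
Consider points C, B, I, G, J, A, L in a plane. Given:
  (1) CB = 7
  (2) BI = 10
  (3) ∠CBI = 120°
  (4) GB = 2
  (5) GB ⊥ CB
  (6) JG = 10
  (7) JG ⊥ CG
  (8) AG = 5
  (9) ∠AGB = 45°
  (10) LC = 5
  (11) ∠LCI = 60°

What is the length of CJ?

Step 1: By the law of cosines on triangle CBG: CG² = 7² + 2² − 2·7·2·cos(90°) = 53, so CG = √53.
Step 2: By the law of cosines on triangle CGJ: CJ² = √53² + 10² − 2·√53·10·cos(90°) = 153, so CJ = 3·√17.

Therefore, the length of CJ = 3·√17.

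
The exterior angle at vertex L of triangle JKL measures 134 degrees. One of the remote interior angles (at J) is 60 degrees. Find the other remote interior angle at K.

The exterior angle theorem states that an exterior angle equals the sum of the two non-adjacent interior angles.
So 134 = 60 + angle K, which gives angle K = 134 - 60 = 74 degrees.

74 degrees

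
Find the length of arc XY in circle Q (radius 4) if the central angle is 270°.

Arc length = 2π(4)(3/4) = 6*pi

6*pi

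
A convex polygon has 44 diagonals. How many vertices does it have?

Using d = n(n - 3)/2, we solve 44 = n(n - 3)/2.
So n(n - 3) = 88.
Testing n = 11: 11 * 8 = 88 = 88. Correct.
The polygon has 11 sides.

11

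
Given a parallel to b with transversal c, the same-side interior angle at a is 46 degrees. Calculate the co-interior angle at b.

Co-interior angles sum to 180: 180 - 46 = 134 degrees.

134 degrees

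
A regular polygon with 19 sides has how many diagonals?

The number of diagonals in an n-gon is n(n - 3)/2.
For n = 19: 19(19 - 3)/2 = 19 × 16 / 2 = 152.

152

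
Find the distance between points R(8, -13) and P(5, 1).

d = sqrt((-3)^2 + (14)^2) = sqrt(205)

sqrt(205)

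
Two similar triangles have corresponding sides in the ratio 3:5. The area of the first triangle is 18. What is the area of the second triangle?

For similar figures, the area ratio equals the square of the side ratio.
Side ratio (the first triangle to the second triangle) = 3:5, so area ratio = 3^2:5^2 = 9:25.
If the area of the first triangle is 18, then the area of the second triangle = 18 * (25/9) = 50.

50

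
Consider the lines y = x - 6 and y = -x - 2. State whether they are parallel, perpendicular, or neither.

Slope of line 1: m1 = 1
Slope of line 2: m2 = -1
m1 * m2 = (1) * (-1) = -1 = -1, so the lines are perpendicular.

Perpendicular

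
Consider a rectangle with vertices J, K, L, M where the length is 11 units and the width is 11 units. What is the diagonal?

A rectangle's diagonal splits it into two right triangles, with the diagonal as the hypotenuse.
By the Pythagorean theorem, d^2 = 11^2 + 11^2 = 242.
Therefore d = sqrt(242) = 11*sqrt(2).

11*sqrt(2)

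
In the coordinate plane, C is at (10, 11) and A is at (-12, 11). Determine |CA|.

The horizontal distance is |-12 - 10| = 22 and the vertical distance is |11 - 11| = 0.
By the Pythagorean theorem, d = sqrt(22^2 + 0^2) = sqrt(484) = 22.

22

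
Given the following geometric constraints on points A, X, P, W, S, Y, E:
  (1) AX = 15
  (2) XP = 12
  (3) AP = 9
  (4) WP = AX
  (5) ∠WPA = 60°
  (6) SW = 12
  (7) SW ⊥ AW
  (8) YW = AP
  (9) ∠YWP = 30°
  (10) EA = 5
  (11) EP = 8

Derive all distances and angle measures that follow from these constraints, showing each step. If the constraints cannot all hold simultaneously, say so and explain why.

The constraints are consistent.

From the given relations:
  WP = AX = 15
  YW = AP = 9

Step 1: From AP = 9, PW = 15, and ∠APW = 60°, by the law of cosines:
  AW² = AP² + PW² - 2·AP·PW·cos(60°) = 81 + 225 - 135 = 171
  AW = 3·√19

Step 2: From PW = 15, WY = 9, and ∠PWY = 30°, by the law of cosines:
  PY² = PW² + WY² - 2·PW·WY·cos(30°) = 225 + 81 - 233.8 = 72.17
  PY ≈ 8.5

Step 3: From AE = 5, AP = 9, EP = 8, by the inverse law of cosines:
  cos(∠EAP) = (AE² + AP² - EP²) / (2·AE·AP)
  ∠EAP = 62.18°

Step 4: From AP = 9, AX = 15, PX = 12, by the inverse law of cosines:
  cos(∠PAX) = (AP² + AX² - PX²) / (2·AP·AX)
  ∠PAX = 53.13°

Step 5: From XA = 15, XP = 12, AP = 9, by the inverse law of cosines:
  cos(∠AXP) = (XA² + XP² - AP²) / (2·XA·XP)
  ∠AXP = 36.87°

Step 6: From PA = 9, PE = 8, AE = 5, by the inverse law of cosines:
  cos(∠APE) = (PA² + PE² - AE²) / (2·PA·PE)
  ∠APE = 33.56°

Step 7: From PA = 9, PX = 12, AX = 15, by the inverse law of cosines:
  cos(∠APX) = (PA² + PX² - AX²) / (2·PA·PX)
  ∠APX = 90°

Step 8: From EA = 5, EP = 8, AP = 9, by the inverse law of cosines:
  cos(∠AEP) = (EA² + EP² - AP²) / (2·EA·EP)
  ∠AEP = 84.26°

Step 9: From AW = 3·√19, WS = 12, and ∠AWS = 90°, by the law of cosines:
  AS² = AW² + WS² - 2·AW·WS·cos(90°) = 171 + 144 - 0 = 315
  AS = 3·√35

Step 10: From AP = 9, AW = 3·√19, PW = 15, by the inverse law of cosines:
  cos(∠PAW) = (AP² + AW² - PW²) / (2·AP·AW)
  ∠PAW = 83.41°

Step 11: From PW = 15, PY = 8.5, WY = 9, by the inverse law of cosines:
  cos(∠WPY) = (PW² + PY² - WY²) / (2·PW·PY)
  ∠WPY = 31.98°

Step 12: From WA = 3·√19, WP = 15, AP = 9, by the inverse law of cosines:
  cos(∠AWP) = (WA² + WP² - AP²) / (2·WA·WP)
  ∠AWP = 36.59°

Step 13: From YP = 8.5, YW = 9, PW = 15, by the inverse law of cosines:
  cos(∠PYW) = (YP² + YW² - PW²) / (2·YP·YW)
  ∠PYW = 118.02°

Step 14: From AS = 3·√35, AW = 3·√19, SW = 12, by the inverse law of cosines:
  cos(∠SAW) = (AS² + AW² - SW²) / (2·AS·AW)
  ∠SAW = 42.54°

Step 15: From SA = 3·√35, SW = 12, AW = 3·√19, by the inverse law of cosines:
  cos(∠ASW) = (SA² + SW² - AW²) / (2·SA·SW)
  ∠ASW = 47.46°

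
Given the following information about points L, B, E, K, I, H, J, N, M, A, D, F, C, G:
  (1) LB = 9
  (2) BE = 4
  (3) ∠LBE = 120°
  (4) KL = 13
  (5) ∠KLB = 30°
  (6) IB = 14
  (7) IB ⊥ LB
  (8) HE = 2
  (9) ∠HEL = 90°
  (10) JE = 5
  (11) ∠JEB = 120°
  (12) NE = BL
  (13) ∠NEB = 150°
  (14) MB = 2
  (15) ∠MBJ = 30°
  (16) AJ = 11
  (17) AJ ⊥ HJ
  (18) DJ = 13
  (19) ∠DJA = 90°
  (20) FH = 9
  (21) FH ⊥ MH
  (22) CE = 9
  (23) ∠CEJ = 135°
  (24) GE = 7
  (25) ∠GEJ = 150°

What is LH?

Step 1: By the law of cosines on triangle LBE: LE² = 9² + 4² − 2·9·4·cos(120°) = 133, so LE = √133.
Step 2: By the law of cosines on triangle LEH: LH² = √133² + 2² − 2·√133·2·cos(90°) = 137, so LH = √137.

Therefore, the length of LH = √137.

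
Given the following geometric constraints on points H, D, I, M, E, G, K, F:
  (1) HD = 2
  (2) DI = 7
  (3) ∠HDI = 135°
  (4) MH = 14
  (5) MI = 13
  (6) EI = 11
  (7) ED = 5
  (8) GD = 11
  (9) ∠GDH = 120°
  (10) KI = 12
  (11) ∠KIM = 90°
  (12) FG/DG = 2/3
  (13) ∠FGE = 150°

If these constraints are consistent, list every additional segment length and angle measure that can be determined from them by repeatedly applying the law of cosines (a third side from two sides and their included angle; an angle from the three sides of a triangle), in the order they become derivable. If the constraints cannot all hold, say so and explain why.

The constraints are consistent. Derivable facts, in order:
After 1 step:
- HG = 7·√3
- HI ≈ 8.53
- MK ≈ 17.69
- ∠DEI = 28.14°
- ∠DIE = 19.69°
- ∠EDI = 132.18°
After 2 steps:
- ∠DGH = 8.21°
- ∠DHG = 51.79°
- ∠DHI = 35.46°
- ∠DIH = 9.54°
- ∠HIM = 78.09°
- ∠HMI = 36.61°
- ∠IHM = 65.31°
- ∠IKM = 47.29°
- ∠IMK = 42.71°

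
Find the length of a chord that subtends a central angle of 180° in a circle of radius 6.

Chord = 2(6) sin(90°) = 12

12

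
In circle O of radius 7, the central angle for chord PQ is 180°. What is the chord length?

Chord length = 2r sin(θ/2)
= 2 × 7 × sin(180°/2)
= 2 × 7 × sin(90°)
= 14

14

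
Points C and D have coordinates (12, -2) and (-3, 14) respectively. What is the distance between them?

d = sqrt((-3 - 12)^2 + (14 - -2)^2)
d = sqrt(-15^2 + 16^2)
d = sqrt(225 + 256)
d = sqrt(481)

sqrt(481)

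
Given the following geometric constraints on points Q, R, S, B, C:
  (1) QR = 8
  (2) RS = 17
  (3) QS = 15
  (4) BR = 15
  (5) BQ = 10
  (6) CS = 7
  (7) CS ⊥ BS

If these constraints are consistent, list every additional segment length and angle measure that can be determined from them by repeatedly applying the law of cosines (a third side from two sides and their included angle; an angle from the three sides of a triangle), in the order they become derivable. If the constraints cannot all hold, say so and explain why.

The constraints are consistent. Derivable facts, in order:
After 1 step:
- ∠BQR = 112.41°
- ∠BRQ = 38.05°
- ∠QBR = 29.54°
- ∠QRS = 61.93°
- ∠QSR = 28.07°
- ∠RQS = 90°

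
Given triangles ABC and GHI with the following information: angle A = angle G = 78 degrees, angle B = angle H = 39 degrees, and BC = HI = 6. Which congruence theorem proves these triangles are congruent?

The given information matches AAS: Two pairs of corresponding angles and a non-included side are equal (Angle-Angle-Side).

AAS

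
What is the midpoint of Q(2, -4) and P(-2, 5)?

M = ((x₁ + x₂)/2, (y₁ + y₂)/2)
= ((2 + -2)/2, (-4 + 5)/2)
= (0/2, 1/2) = (0, 1/2)

(0, 1/2)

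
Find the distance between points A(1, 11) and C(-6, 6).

d = sqrt((-6 - 1)^2 + (6 - 11)^2)
d = sqrt(-7^2 + -5^2)
d = sqrt(49 + 25)
d = sqrt(74)

sqrt(74)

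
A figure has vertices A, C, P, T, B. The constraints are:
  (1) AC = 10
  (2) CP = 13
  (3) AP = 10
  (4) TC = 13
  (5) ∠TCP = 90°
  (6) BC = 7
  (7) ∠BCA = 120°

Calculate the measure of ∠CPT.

Step 1: By the law of cosines on triangle PCT: PT² = 13² + 13² − 2·13·13·cos(90°) = 338, so PT = 13·√2.
Step 2: By the inverse law of cosines on triangle CPT: cos(∠CPT) = (13² + (13·√2)² − 13²) / (2·13·13·√2) = 338/478 = 0.7071, so ∠CPT = 45°.

Therefore, the measure of angle ∠CPT = 45°.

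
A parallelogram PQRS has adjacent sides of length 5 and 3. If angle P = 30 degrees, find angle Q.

Consecutive angles are supplementary: angle Q = 180 - 30 = 150 degrees.

150 degrees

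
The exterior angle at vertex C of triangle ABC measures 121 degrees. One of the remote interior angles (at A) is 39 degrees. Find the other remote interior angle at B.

The exterior angle theorem states that an exterior angle equals the sum of the two non-adjacent interior angles.
So 121 = 39 + angle B, which gives angle B = 121 - 39 = 82 degrees.

82 degrees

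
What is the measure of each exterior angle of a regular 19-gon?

Each exterior angle of a regular n-gon is 360 / n.
For n = 19: 360 / 19 = 360/19 degrees.

360/19 degrees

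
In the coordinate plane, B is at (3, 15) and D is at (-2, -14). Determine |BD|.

The horizontal distance is |-2 - 3| = 5 and the vertical distance is |-14 - 15| = 29.
By the Pythagorean theorem, d = sqrt(5^2 + 29^2) = sqrt(866).

sqrt(866)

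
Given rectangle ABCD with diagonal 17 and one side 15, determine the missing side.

The diagonal of a rectangle forms a right triangle with the two sides.
Rearranging the Pythagorean theorem: missing side = sqrt(d^2 - known^2).
= sqrt(289 - 225) = sqrt(64) = 8.

8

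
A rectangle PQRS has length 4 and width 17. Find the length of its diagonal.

A rectangle's diagonal splits it into two right triangles, with the diagonal as the hypotenuse.
By the Pythagorean theorem, d^2 = 4^2 + 17^2 = 305.
Therefore d = sqrt(305).

sqrt(305)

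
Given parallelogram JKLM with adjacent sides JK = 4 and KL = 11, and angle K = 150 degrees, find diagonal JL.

The diagonal of a parallelogram can be found by treating two adjacent sides and the diagonal as a triangle.
Applying the law of cosines with sides 4, 11 and included angle 150°:
d^2 = 16 + 121 - 88*cos(150°) = 44*sqrt(3) + 137
d = sqrt(44*sqrt(3) + 137)

sqrt(44*sqrt(3) + 137)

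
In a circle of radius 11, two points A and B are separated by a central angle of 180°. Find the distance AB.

Drop a perpendicular from the center to the chord, bisecting both the chord and the central angle.
Each half-chord = r sin(θ/2) = 11 sin(90°).
The full chord = 2 × 11 × sin(90°) = 22.

22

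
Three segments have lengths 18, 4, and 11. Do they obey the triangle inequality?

Check the triangle inequality: 4 + 11 = 15 ≤ 18.
Since the sum of two sides does not exceed the third, no triangle can be formed.

No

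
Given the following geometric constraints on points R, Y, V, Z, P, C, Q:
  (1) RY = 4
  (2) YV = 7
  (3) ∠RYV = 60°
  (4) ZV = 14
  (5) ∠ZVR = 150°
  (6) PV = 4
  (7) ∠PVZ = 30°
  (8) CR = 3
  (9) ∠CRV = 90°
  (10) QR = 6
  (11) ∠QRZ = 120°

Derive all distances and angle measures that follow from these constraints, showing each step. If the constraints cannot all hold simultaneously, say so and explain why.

The constraints are consistent.

Step 1: From RY = 4, YV = 7, and ∠RYV = 60°, by the law of cosines:
  RV² = RY² + YV² - 2·RY·YV·cos(60°) = 16 + 49 - 28 = 37
  RV = √37

Step 2: From ZV = 14, VP = 4, and ∠ZVP = 30°, by the law of cosines:
  ZP² = ZV² + VP² - 2·ZV·VP·cos(30°) = 196 + 16 - 96.99 = 115
  ZP ≈ 10.72

Step 3: From RV = √37, VZ = 14, and ∠RVZ = 150°, by the law of cosines:
  RZ² = RV² + VZ² - 2·RV·VZ·cos(150°) = 37 + 196 + 147.5 = 380.5
  RZ ≈ 19.51

Step 4: From VR = √37, RC = 3, and ∠VRC = 90°, by the law of cosines:
  VC² = VR² + RC² - 2·VR·RC·cos(90°) = 37 + 9 - 0 = 46
  VC = √46

Step 5: From RV = √37, RY = 4, VY = 7, by the inverse law of cosines:
  cos(∠VRY) = (RV² + RY² - VY²) / (2·RV·RY)
  ∠VRY = 85.28°

Step 6: From VR = √37, VY = 7, RY = 4, by the inverse law of cosines:
  cos(∠RVY) = (VR² + VY² - RY²) / (2·VR·VY)
  ∠RVY = 34.72°

Step 7: From ZP = 10.72, ZV = 14, PV = 4, by the inverse law of cosines:
  cos(∠PZV) = (ZP² + ZV² - PV²) / (2·ZP·ZV)
  ∠PZV = 10.75°

Step 8: From PV = 4, PZ = 10.72, VZ = 14, by the inverse law of cosines:
  cos(∠VPZ) = (PV² + PZ² - VZ²) / (2·PV·PZ)
  ∠VPZ = 139.25°

Step 9: From ZR = 19.51, RQ = 6, and ∠ZRQ = 120°, by the law of cosines:
  ZQ² = ZR² + RQ² - 2·ZR·RQ·cos(120°) = 380.5 + 36 + 117 = 533.5
  ZQ ≈ 23.1

Step 10: From RV = √37, RZ = 19.51, VZ = 14, by the inverse law of cosines:
  cos(∠VRZ) = (RV² + RZ² - VZ²) / (2·RV·RZ)
  ∠VRZ = 21.03°

Step 11: From VC = √46, VR = √37, CR = 3, by the inverse law of cosines:
  cos(∠CVR) = (VC² + VR² - CR²) / (2·VC·VR)
  ∠CVR = 26.25°

Step 12: From ZR = 19.51, ZV = 14, RV = √37, by the inverse law of cosines:
  cos(∠RZV) = (ZR² + ZV² - RV²) / (2·ZR·ZV)
  ∠RZV = 8.97°

Step 13: From CR = 3, CV = √46, RV = √37, by the inverse law of cosines:
  cos(∠RCV) = (CR² + CV² - RV²) / (2·CR·CV)
  ∠RCV = 63.75°

Step 14: From ZQ = 23.1, ZR = 19.51, QR = 6, by the inverse law of cosines:
  cos(∠QZR) = (ZQ² + ZR² - QR²) / (2·ZQ·ZR)
  ∠QZR = 13°

Step 15: From QR = 6, QZ = 23.1, RZ = 19.51, by the inverse law of cosines:
  cos(∠RQZ) = (QR² + QZ² - RZ²) / (2·QR·QZ)
  ∠RQZ = 47°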